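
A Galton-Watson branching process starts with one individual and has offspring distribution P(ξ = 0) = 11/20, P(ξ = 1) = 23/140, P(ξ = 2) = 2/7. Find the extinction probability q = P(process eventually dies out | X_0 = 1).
q = 1

Mean offspring μ = 0·11/20 + 1·23/140 + 2·2/7 = 103/140 ≤ 1. For μ ≤ 1 with offspring not concentrated at 1, the Galton-Watson process goes extinct almost surely, so q = 1.
(Algebraic check: The pgf is f(s) = 11/20 + 23/140·s + 2/7·s². The extinction probability q is the smallest fixed point of f in [0, 1]. Setting s = f(s):
  2/7·s² + (23/140 − 1)·s + 11/20 = 0
  2/7·s² − (11/20 + 2/7)·s + 11/20 = 0
which factors as (s − 1)·(2/7·s − 11/20) = 0, giving roots s = 1 and s = (11/20)/(2/7) = 77/40. Since 77/40 ≥ 1, the smallest root in [0, 1] is s = 1.)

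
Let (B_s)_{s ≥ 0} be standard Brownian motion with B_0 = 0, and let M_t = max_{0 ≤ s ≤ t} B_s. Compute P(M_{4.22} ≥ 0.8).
P(M_{4.22} ≥ 0.8) = 2·P(B_{4.22} ≥ 0.8) = 2(1 − Φ(0.8/√4.22)) ≈ 0.6970

By the reflection principle for Brownian motion, P(M_t ≥ a) = 2 · P(B_t ≥ a) for a ≥ 0. Since B_t ~ N(0, t), P(B_t ≥ 0.8) = 1 − Φ(0.8/√t) = 1 − Φ(0.8/√4.22) = 1 − Φ(0.3894). So
  P(M_{4.22} ≥ 0.8) = 2(1 − Φ(0.3894)) ≈ 0.6970.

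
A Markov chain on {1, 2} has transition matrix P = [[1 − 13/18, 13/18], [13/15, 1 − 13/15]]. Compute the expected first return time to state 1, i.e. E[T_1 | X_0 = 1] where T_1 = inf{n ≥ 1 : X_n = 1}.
E[T_1 | X_0 = 1] = 1/π_1 = 11/6

For an irreducible recurrent Markov chain with stationary distribution π, E[T_i | X_0 = i] = 1/π_i (Kac's formula). Here π_1 = (13/15)/(13/18 + 13/15) = (13/15)/(143/90) = 6/11, so E[T_1 | X_0 = 1] = 1/π_1 = (13/18 + 13/15)/(13/15) = (143/90)/(13/15) = 11/6.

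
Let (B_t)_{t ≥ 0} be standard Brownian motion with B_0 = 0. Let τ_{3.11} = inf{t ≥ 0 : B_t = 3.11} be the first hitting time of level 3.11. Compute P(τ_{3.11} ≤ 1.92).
P(τ_{3.11} ≤ 1.92) = 2(1 − Φ(3.11/√1.92)) = 2(1 − Φ(2.2444)) ≈ 0.0248

By the reflection principle for standard BM, P(τ_b ≤ t) = 2 · P(B_t ≥ b). Since B_t ~ N(0, t), P(B_t ≥ 3.11) = 1 − Φ(3.11/√t) = 1 − Φ(3.11/√1.92) = 1 − Φ(2.2444) ≈ 0.01240. Doubling: P(τ_{3.11} ≤ 1.92) ≈ 2 · 0.01240 = 0.02480 ≈ 0.0248.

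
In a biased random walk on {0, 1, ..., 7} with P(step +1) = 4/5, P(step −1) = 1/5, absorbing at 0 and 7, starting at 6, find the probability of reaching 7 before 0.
P(hit 7 before 0) = (1 − (1/4)^6) / (1 − (1/4)^7) = 5460/5461

Let u_k denote P(reach 7 before 0 | start at k). Boundary: u_0 = 0, u_7 = 1. Recurrence: u_k = 4/5·u_{k+1} + 1/5·u_{k-1} for 1 ≤ k ≤ 6. Try u_k = A + B·r^k with r = q/p = (1/5)/(4/5) = 1/4. Substitution satisfies the recurrence; boundary conditions give:
  u_k = (1 − r^k) / (1 − r^N) = (1 − (1/4)^6) / (1 − (1/4)^7) = 5460/5461.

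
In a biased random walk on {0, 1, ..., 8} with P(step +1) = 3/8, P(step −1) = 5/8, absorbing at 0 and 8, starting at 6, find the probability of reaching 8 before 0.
P(hit 8 before 0) = (1 − (5/3)^6) / (1 − (5/3)^8) = 8379/24004

Let u_k denote P(reach 8 before 0 | start at k). Boundary: u_0 = 0, u_8 = 1. Recurrence: u_k = 3/8·u_{k+1} + 5/8·u_{k-1} for 1 ≤ k ≤ 7. Try u_k = A + B·r^k with r = q/p = (5/8)/(3/8) = 5/3. Substitution satisfies the recurrence; boundary conditions give:
  u_k = (1 − r^k) / (1 − r^N) = (1 − (5/3)^6) / (1 − (5/3)^8) = 8379/24004.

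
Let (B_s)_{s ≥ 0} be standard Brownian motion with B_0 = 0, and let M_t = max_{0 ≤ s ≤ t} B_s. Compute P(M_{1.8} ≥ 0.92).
P(M_{1.8} ≥ 0.92) = 2·P(B_{1.8} ≥ 0.92) = 2(1 − Φ(0.92/√1.8)) ≈ 0.4929

By the reflection principle for Brownian motion, P(M_t ≥ a) = 2 · P(B_t ≥ a) for a ≥ 0. Since B_t ~ N(0, t), P(B_t ≥ 0.92) = 1 − Φ(0.92/√t) = 1 − Φ(0.92/√1.8) = 1 − Φ(0.6857). So
  P(M_{1.8} ≥ 0.92) = 2(1 − Φ(0.6857)) ≈ 0.4929.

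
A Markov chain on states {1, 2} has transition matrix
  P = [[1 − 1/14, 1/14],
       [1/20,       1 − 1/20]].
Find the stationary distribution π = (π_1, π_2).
π_1 = 7/17, π_2 = 10/17

Solve πP = π with π_1 + π_2 = 1. From πP = π: π_1 · (1 − 1/14) + π_2 · 1/20 = π_1 ⇒ π_2 · 1/20 = π_1 · 1/14 ⇒ π_2/π_1 = (1/14)/(1/20) = 10/7. Together with π_1 + π_2 = 1:
  π_1 = (1/20)/(1/14 + 1/20) = (1/20)/(17/140) = 7/17,
  π_2 = (1/14)/(1/14 + 1/20) = (1/14)/(17/140) = 10/17.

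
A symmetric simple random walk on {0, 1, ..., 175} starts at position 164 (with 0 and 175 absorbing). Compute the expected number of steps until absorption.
E[τ | X_0 = 164] = 1804

Let v_k = E[τ | X_0 = k]. Boundary: v_0 = v_175 = 0. Recurrence: v_k = 1 + (v_{k-1} + v_{k+1})/2 for 1 ≤ k ≤ 174. The particular solution to v_k − (v_{k-1} + v_{k+1})/2 = 1 is v_k = −k^2. Adding homogeneous solution A + B k and matching boundaries gives v_k = k (175 − k). Substituting k = 164: v_164 = 164 · 11 = 1804.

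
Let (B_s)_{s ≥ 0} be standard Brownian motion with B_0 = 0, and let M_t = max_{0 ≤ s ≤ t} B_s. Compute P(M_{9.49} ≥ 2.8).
P(M_{9.49} ≥ 2.8) = 2·P(B_{9.49} ≥ 2.8) = 2(1 − Φ(2.8/√9.49)) ≈ 0.3634

By the reflection principle for Brownian motion, P(M_t ≥ a) = 2 · P(B_t ≥ a) for a ≥ 0. Since B_t ~ N(0, t), P(B_t ≥ 2.8) = 1 − Φ(2.8/√t) = 1 − Φ(2.8/√9.49) = 1 − Φ(0.9089). So
  P(M_{9.49} ≥ 2.8) = 2(1 − Φ(0.9089)) ≈ 0.3634.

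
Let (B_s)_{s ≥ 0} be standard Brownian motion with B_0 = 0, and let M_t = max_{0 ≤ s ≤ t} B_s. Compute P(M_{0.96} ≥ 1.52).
P(M_{0.96} ≥ 1.52) = 2·P(B_{0.96} ≥ 1.52) = 2(1 − Φ(1.52/√0.96)) ≈ 0.1208

By the reflection principle for Brownian motion, P(M_t ≥ a) = 2 · P(B_t ≥ a) for a ≥ 0. Since B_t ~ N(0, t), P(B_t ≥ 1.52) = 1 − Φ(1.52/√t) = 1 − Φ(1.52/√0.96) = 1 − Φ(1.5513). So
  P(M_{0.96} ≥ 1.52) = 2(1 − Φ(1.5513)) ≈ 0.1208.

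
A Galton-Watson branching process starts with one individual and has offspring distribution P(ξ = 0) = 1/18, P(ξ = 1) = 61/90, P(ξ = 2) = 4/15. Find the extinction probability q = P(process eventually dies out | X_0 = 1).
q = 5/24

The pgf is f(s) = 1/18 + 61/90·s + 4/15·s². The extinction probability q is the smallest fixed point of f in [0, 1]. Setting s = f(s):
  4/15·s² + (61/90 − 1)·s + 1/18 = 0
  4/15·s² − (1/18 + 4/15)·s + 1/18 = 0
which factors as (s − 1)·(4/15·s − 1/18) = 0, giving roots s = 1 and s = (1/18)/(4/15) = 5/24.
Mean offspring μ = 61/90 + 2·4/15 = 109/90 > 1 (supercritical), so q < 1. The extinction probability is the smaller root: q = (1/18)/(4/15) = 5/24.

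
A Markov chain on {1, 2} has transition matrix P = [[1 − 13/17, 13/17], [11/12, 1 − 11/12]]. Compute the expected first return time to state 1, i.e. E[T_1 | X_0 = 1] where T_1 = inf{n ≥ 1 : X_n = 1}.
E[T_1 | X_0 = 1] = 1/π_1 = 343/187

For an irreducible recurrent Markov chain with stationary distribution π, E[T_i | X_0 = i] = 1/π_i (Kac's formula). Here π_1 = (11/12)/(13/17 + 11/12) = (11/12)/(343/204) = 187/343, so E[T_1 | X_0 = 1] = 1/π_1 = (13/17 + 11/12)/(11/12) = (343/204)/(11/12) = 343/187.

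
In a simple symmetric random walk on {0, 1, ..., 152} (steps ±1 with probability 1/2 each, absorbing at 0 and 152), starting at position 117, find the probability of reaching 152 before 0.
P(hit 152 before 0) = 117/152

Let u_k = P(hit 152 before 0 | start at k). Then u_0 = 0, u_152 = 1, and u_k = u_{k-1}/2 + u_{k+1}/2 for 1 ≤ k ≤ 151. This harmonic recurrence is solved by u_k = k/152, giving u_117 = 117/152.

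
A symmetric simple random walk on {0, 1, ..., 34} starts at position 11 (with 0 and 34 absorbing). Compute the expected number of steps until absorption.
E[τ | X_0 = 11] = 253

Let v_k = E[τ | X_0 = k]. Boundary: v_0 = v_34 = 0. Recurrence: v_k = 1 + (v_{k-1} + v_{k+1})/2 for 1 ≤ k ≤ 33. The particular solution to v_k − (v_{k-1} + v_{k+1})/2 = 1 is v_k = −k^2. Adding homogeneous solution A + B k and matching boundaries gives v_k = k (34 − k). Substituting k = 11: v_11 = 11 · 23 = 253.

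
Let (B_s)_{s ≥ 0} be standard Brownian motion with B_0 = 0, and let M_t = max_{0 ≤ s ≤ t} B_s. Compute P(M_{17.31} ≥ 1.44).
P(M_{17.31} ≥ 1.44) = 2·P(B_{17.31} ≥ 1.44) = 2(1 − Φ(1.44/√17.31)) ≈ 0.7293

By the reflection principle for Brownian motion, P(M_t ≥ a) = 2 · P(B_t ≥ a) for a ≥ 0. Since B_t ~ N(0, t), P(B_t ≥ 1.44) = 1 − Φ(1.44/√t) = 1 − Φ(1.44/√17.31) = 1 − Φ(0.3461). So
  P(M_{17.31} ≥ 1.44) = 2(1 − Φ(0.3461)) ≈ 0.7293.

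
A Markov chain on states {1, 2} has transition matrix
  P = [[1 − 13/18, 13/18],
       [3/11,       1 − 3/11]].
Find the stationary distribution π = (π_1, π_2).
π_1 = 54/197, π_2 = 143/197

Solve πP = π with π_1 + π_2 = 1. From πP = π: π_1 · (1 − 13/18) + π_2 · 3/11 = π_1 ⇒ π_2 · 3/11 = π_1 · 13/18 ⇒ π_2/π_1 = (13/18)/(3/11) = 143/54. Together with π_1 + π_2 = 1:
  π_1 = (3/11)/(13/18 + 3/11) = (3/11)/(197/198) = 54/197,
  π_2 = (13/18)/(13/18 + 3/11) = (13/18)/(197/198) = 143/197.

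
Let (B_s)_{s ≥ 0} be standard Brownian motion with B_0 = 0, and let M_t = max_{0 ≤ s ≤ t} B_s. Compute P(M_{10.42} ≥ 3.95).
P(M_{10.42} ≥ 3.95) = 2·P(B_{10.42} ≥ 3.95) = 2(1 − Φ(3.95/√10.42)) ≈ 0.2211

By the reflection principle for Brownian motion, P(M_t ≥ a) = 2 · P(B_t ≥ a) for a ≥ 0. Since B_t ~ N(0, t), P(B_t ≥ 3.95) = 1 − Φ(3.95/√t) = 1 − Φ(3.95/√10.42) = 1 − Φ(1.2237). So
  P(M_{10.42} ≥ 3.95) = 2(1 − Φ(1.2237)) ≈ 0.2211.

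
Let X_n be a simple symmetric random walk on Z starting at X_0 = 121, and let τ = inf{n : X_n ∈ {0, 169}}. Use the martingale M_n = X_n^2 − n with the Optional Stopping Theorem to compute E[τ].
E[τ] = 5808

M_n = X_n^2 − n is a martingale (since E[X_{n+1}^2 | F_n] = X_n^2 + 1). By OST (τ has finite mean in a bounded region), E[M_τ] = E[M_0] = X_0^2 − 0 = 121^2 = 14641. Also E[M_τ] = E[X_τ^2] − E[τ]. The walk exits at 0 or 169, with P(hit 169 first) = 121/169, so E[X_τ^2] = 169^2 · 121/169 + 0 = 20449. Thus E[τ] = E[X_τ^2] − E[M_τ] = 20449 − 14641 = 5808 = 121(169 − 121) = 5808.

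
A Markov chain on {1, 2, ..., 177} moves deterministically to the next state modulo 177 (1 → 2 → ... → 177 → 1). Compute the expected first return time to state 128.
E[T_128 | X_0 = 128] = 177

The chain cycles deterministically, so starting at state 128 it returns in exactly 177 steps. Equivalently, the stationary distribution is uniform π_j = 1/177 for every state j, so by Kac's formula E[T_128] = 1/π_128 = 177.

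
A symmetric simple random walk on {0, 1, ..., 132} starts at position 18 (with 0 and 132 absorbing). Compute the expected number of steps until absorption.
E[τ | X_0 = 18] = 2052

Let v_k = E[τ | X_0 = k]. Boundary: v_0 = v_132 = 0. Recurrence: v_k = 1 + (v_{k-1} + v_{k+1})/2 for 1 ≤ k ≤ 131. The particular solution to v_k − (v_{k-1} + v_{k+1})/2 = 1 is v_k = −k^2. Adding homogeneous solution A + B k and matching boundaries gives v_k = k (132 − k). Substituting k = 18: v_18 = 18 · 114 = 2052.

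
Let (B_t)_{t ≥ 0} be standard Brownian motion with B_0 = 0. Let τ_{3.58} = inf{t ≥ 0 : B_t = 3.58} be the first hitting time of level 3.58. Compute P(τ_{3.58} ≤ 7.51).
P(τ_{3.58} ≤ 7.51) = 2(1 − Φ(3.58/√7.51)) = 2(1 − Φ(1.3064)) ≈ 0.1914

By the reflection principle for standard BM, P(τ_b ≤ t) = 2 · P(B_t ≥ b). Since B_t ~ N(0, t), P(B_t ≥ 3.58) = 1 − Φ(3.58/√t) = 1 − Φ(3.58/√7.51) = 1 − Φ(1.3064) ≈ 0.09571. Doubling: P(τ_{3.58} ≤ 7.51) ≈ 2 · 0.09571 = 0.19142 ≈ 0.1914.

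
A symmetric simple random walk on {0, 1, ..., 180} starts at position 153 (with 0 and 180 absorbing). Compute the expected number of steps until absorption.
E[τ | X_0 = 153] = 4131

Let v_k = E[τ | X_0 = k]. Boundary: v_0 = v_180 = 0. Recurrence: v_k = 1 + (v_{k-1} + v_{k+1})/2 for 1 ≤ k ≤ 179. The particular solution to v_k − (v_{k-1} + v_{k+1})/2 = 1 is v_k = −k^2. Adding homogeneous solution A + B k and matching boundaries gives v_k = k (180 − k). Substituting k = 153: v_153 = 153 · 27 = 4131.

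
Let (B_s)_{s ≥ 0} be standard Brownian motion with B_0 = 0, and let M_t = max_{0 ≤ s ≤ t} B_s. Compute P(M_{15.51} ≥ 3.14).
P(M_{15.51} ≥ 3.14) = 2·P(B_{15.51} ≥ 3.14) = 2(1 − Φ(3.14/√15.51)) ≈ 0.4253

By the reflection principle for Brownian motion, P(M_t ≥ a) = 2 · P(B_t ≥ a) for a ≥ 0. Since B_t ~ N(0, t), P(B_t ≥ 3.14) = 1 − Φ(3.14/√t) = 1 − Φ(3.14/√15.51) = 1 − Φ(0.7973). So
  P(M_{15.51} ≥ 3.14) = 2(1 − Φ(0.7973)) ≈ 0.4253.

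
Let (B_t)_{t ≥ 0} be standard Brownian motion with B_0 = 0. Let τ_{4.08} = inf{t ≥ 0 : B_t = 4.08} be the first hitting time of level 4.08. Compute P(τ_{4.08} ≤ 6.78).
P(τ_{4.08} ≤ 6.78) = 2(1 − Φ(4.08/√6.78)) = 2(1 − Φ(1.5669)) ≈ 0.1171

By the reflection principle for standard BM, P(τ_b ≤ t) = 2 · P(B_t ≥ b). Since B_t ~ N(0, t), P(B_t ≥ 4.08) = 1 − Φ(4.08/√t) = 1 − Φ(4.08/√6.78) = 1 − Φ(1.5669) ≈ 0.05857. Doubling: P(τ_{4.08} ≤ 6.78) ≈ 2 · 0.05857 = 0.11714 ≈ 0.1171.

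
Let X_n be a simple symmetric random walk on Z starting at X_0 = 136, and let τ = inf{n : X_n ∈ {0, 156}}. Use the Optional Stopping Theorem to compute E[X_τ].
E[X_τ] = 136

X_n is a martingale and τ is a bounded-mean stopping time (indeed τ is finite a.s. with bounded expectation since the walk is in a bounded region). By the OST, E[X_τ] = E[X_0] = 136. Equivalently: E[X_τ] = 156 · P(hit 156 first) + 0 · P(hit 0 first) = 156 · (136/156) = 136.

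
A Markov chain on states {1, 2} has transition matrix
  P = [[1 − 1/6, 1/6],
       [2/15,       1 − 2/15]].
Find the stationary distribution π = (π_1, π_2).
π_1 = 4/9, π_2 = 5/9

Solve πP = π with π_1 + π_2 = 1. From πP = π: π_1 · (1 − 1/6) + π_2 · 2/15 = π_1 ⇒ π_2 · 2/15 = π_1 · 1/6 ⇒ π_2/π_1 = (1/6)/(2/15) = 5/4. Together with π_1 + π_2 = 1:
  π_1 = (2/15)/(1/6 + 2/15) = (2/15)/(3/10) = 4/9,
  π_2 = (1/6)/(1/6 + 2/15) = (1/6)/(3/10) = 5/9.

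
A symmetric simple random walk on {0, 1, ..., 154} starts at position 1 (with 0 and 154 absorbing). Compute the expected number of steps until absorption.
E[τ | X_0 = 1] = 153

Let v_k = E[τ | X_0 = k]. Boundary: v_0 = v_154 = 0. Recurrence: v_k = 1 + (v_{k-1} + v_{k+1})/2 for 1 ≤ k ≤ 153. The particular solution to v_k − (v_{k-1} + v_{k+1})/2 = 1 is v_k = −k^2. Adding homogeneous solution A + B k and matching boundaries gives v_k = k (154 − k). Substituting k = 1: v_1 = 1 · 153 = 153.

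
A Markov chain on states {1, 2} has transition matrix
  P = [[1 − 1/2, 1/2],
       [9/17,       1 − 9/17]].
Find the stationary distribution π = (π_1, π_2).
π_1 = 18/35, π_2 = 17/35

Solve πP = π with π_1 + π_2 = 1. From πP = π: π_1 · (1 − 1/2) + π_2 · 9/17 = π_1 ⇒ π_2 · 9/17 = π_1 · 1/2 ⇒ π_2/π_1 = (1/2)/(9/17) = 17/18. Together with π_1 + π_2 = 1:
  π_1 = (9/17)/(1/2 + 9/17) = (9/17)/(35/34) = 18/35,
  π_2 = (1/2)/(1/2 + 9/17) = (1/2)/(35/34) = 17/35.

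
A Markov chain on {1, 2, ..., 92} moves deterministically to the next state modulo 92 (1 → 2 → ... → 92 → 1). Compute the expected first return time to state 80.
E[T_80 | X_0 = 80] = 92

The chain cycles deterministically, so starting at state 80 it returns in exactly 92 steps. Equivalently, the stationary distribution is uniform π_j = 1/92 for every state j, so by Kac's formula E[T_80] = 1/π_80 = 92.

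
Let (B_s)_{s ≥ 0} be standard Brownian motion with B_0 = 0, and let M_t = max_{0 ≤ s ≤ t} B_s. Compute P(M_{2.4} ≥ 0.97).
P(M_{2.4} ≥ 0.97) = 2·P(B_{2.4} ≥ 0.97) = 2(1 − Φ(0.97/√2.4)) ≈ 0.5312

By the reflection principle for Brownian motion, P(M_t ≥ a) = 2 · P(B_t ≥ a) for a ≥ 0. Since B_t ~ N(0, t), P(B_t ≥ 0.97) = 1 − Φ(0.97/√t) = 1 − Φ(0.97/√2.4) = 1 − Φ(0.6261). So
  P(M_{2.4} ≥ 0.97) = 2(1 − Φ(0.6261)) ≈ 0.5312.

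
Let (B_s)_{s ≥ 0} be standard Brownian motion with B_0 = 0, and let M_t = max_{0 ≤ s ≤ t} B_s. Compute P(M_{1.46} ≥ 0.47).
P(M_{1.46} ≥ 0.47) = 2·P(B_{1.46} ≥ 0.47) = 2(1 − Φ(0.47/√1.46)) ≈ 0.6973

By the reflection principle for Brownian motion, P(M_t ≥ a) = 2 · P(B_t ≥ a) for a ≥ 0. Since B_t ~ N(0, t), P(B_t ≥ 0.47) = 1 − Φ(0.47/√t) = 1 − Φ(0.47/√1.46) = 1 − Φ(0.3890). So
  P(M_{1.46} ≥ 0.47) = 2(1 − Φ(0.3890)) ≈ 0.6973.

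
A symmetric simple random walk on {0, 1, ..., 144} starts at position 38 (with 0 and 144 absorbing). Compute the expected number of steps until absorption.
E[τ | X_0 = 38] = 4028

Let v_k = E[τ | X_0 = k]. Boundary: v_0 = v_144 = 0. Recurrence: v_k = 1 + (v_{k-1} + v_{k+1})/2 for 1 ≤ k ≤ 143. The particular solution to v_k − (v_{k-1} + v_{k+1})/2 = 1 is v_k = −k^2. Adding homogeneous solution A + B k and matching boundaries gives v_k = k (144 − k). Substituting k = 38: v_38 = 38 · 106 = 4028.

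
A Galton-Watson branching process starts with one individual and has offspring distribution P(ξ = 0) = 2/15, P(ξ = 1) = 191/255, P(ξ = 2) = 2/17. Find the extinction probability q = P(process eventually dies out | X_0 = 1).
q = 1

Mean offspring μ = 0·2/15 + 1·191/255 + 2·2/17 = 251/255 ≤ 1. For μ ≤ 1 with offspring not concentrated at 1, the Galton-Watson process goes extinct almost surely, so q = 1.
(Algebraic check: The pgf is f(s) = 2/15 + 191/255·s + 2/17·s². The extinction probability q is the smallest fixed point of f in [0, 1]. Setting s = f(s):
  2/17·s² + (191/255 − 1)·s + 2/15 = 0
  2/17·s² − (2/15 + 2/17)·s + 2/15 = 0
which factors as (s − 1)·(2/17·s − 2/15) = 0, giving roots s = 1 and s = (2/15)/(2/17) = 17/15. Since 17/15 ≥ 1, the smallest root in [0, 1] is s = 1.)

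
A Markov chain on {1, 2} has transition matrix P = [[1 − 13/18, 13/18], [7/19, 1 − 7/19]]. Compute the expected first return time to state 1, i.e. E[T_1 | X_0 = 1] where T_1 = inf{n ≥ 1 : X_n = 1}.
E[T_1 | X_0 = 1] = 1/π_1 = 373/126

For an irreducible recurrent Markov chain with stationary distribution π, E[T_i | X_0 = i] = 1/π_i (Kac's formula). Here π_1 = (7/19)/(13/18 + 7/19) = (7/19)/(373/342) = 126/373, so E[T_1 | X_0 = 1] = 1/π_1 = (13/18 + 7/19)/(7/19) = (373/342)/(7/19) = 373/126.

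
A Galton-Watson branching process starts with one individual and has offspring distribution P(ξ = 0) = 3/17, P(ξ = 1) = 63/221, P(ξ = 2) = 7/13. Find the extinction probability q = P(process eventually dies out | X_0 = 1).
q = 39/119

The pgf is f(s) = 3/17 + 63/221·s + 7/13·s². The extinction probability q is the smallest fixed point of f in [0, 1]. Setting s = f(s):
  7/13·s² + (63/221 − 1)·s + 3/17 = 0
  7/13·s² − (3/17 + 7/13)·s + 3/17 = 0
which factors as (s − 1)·(7/13·s − 3/17) = 0, giving roots s = 1 and s = (3/17)/(7/13) = 39/119.
Mean offspring μ = 63/221 + 2·7/13 = 301/221 > 1 (supercritical), so q < 1. The extinction probability is the smaller root: q = (3/17)/(7/13) = 39/119.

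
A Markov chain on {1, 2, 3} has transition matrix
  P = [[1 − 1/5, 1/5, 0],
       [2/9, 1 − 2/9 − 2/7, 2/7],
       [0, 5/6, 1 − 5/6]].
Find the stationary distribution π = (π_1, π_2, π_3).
π = (350/773, 315/773, 108/773)

This is a birth-death chain on three states, which satisfies detailed balance: π_1 · P_{12} = π_2 · P_{21} and π_2 · P_{23} = π_3 · P_{32}.
From π_1 · 1/5 = π_2 · 2/9: π_2/π_1 = (1/5)/(2/9) = 9/10.
From π_2 · 2/7 = π_3 · 5/6: π_3/π_2 = (2/7)/(5/6) = 12/35.
Take π_1 proportional to 1; then unnormalized π = (1, 9/10, 54/175). Normalize by dividing by the sum 773/350:
  π = (350/773, 315/773, 108/773).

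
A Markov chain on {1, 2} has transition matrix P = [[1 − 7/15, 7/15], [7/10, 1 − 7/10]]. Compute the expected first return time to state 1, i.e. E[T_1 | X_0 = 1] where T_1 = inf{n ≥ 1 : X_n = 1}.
E[T_1 | X_0 = 1] = 1/π_1 = 5/3

For an irreducible recurrent Markov chain with stationary distribution π, E[T_i | X_0 = i] = 1/π_i (Kac's formula). Here π_1 = (7/10)/(7/15 + 7/10) = (7/10)/(7/6) = 3/5, so E[T_1 | X_0 = 1] = 1/π_1 = (7/15 + 7/10)/(7/10) = (7/6)/(7/10) = 5/3.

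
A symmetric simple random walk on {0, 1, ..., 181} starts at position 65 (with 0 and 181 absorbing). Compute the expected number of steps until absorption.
E[τ | X_0 = 65] = 7540

Let v_k = E[τ | X_0 = k]. Boundary: v_0 = v_181 = 0. Recurrence: v_k = 1 + (v_{k-1} + v_{k+1})/2 for 1 ≤ k ≤ 180. The particular solution to v_k − (v_{k-1} + v_{k+1})/2 = 1 is v_k = −k^2. Adding homogeneous solution A + B k and matching boundaries gives v_k = k (181 − k). Substituting k = 65: v_65 = 65 · 116 = 7540.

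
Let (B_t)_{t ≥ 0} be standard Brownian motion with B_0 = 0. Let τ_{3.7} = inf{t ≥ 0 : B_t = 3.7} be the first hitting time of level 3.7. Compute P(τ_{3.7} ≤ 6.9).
P(τ_{3.7} ≤ 6.9) = 2(1 − Φ(3.7/√6.9)) = 2(1 − Φ(1.4086)) ≈ 0.1590

By the reflection principle for standard BM, P(τ_b ≤ t) = 2 · P(B_t ≥ b). Since B_t ~ N(0, t), P(B_t ≥ 3.7) = 1 − Φ(3.7/√t) = 1 − Φ(3.7/√6.9) = 1 − Φ(1.4086) ≈ 0.07948. Doubling: P(τ_{3.7} ≤ 6.9) ≈ 2 · 0.07948 = 0.15896 ≈ 0.1590.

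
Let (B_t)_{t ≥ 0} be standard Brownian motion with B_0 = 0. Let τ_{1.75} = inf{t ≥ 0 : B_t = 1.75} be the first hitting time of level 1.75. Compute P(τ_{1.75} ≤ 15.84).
P(τ_{1.75} ≤ 15.84) = 2(1 − Φ(1.75/√15.84)) = 2(1 − Φ(0.4397)) ≈ 0.6602

By the reflection principle for standard BM, P(τ_b ≤ t) = 2 · P(B_t ≥ b). Since B_t ~ N(0, t), P(B_t ≥ 1.75) = 1 − Φ(1.75/√t) = 1 − Φ(1.75/√15.84) = 1 − Φ(0.4397) ≈ 0.33008. Doubling: P(τ_{1.75} ≤ 15.84) ≈ 2 · 0.33008 = 0.66016 ≈ 0.6602.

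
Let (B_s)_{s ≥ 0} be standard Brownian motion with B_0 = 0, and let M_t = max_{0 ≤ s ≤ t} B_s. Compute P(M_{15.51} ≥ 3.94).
P(M_{15.51} ≥ 3.94) = 2·P(B_{15.51} ≥ 3.94) = 2(1 − Φ(3.94/√15.51)) ≈ 0.3171

By the reflection principle for Brownian motion, P(M_t ≥ a) = 2 · P(B_t ≥ a) for a ≥ 0. Since B_t ~ N(0, t), P(B_t ≥ 3.94) = 1 − Φ(3.94/√t) = 1 − Φ(3.94/√15.51) = 1 − Φ(1.0004). So
  P(M_{15.51} ≥ 3.94) = 2(1 − Φ(1.0004)) ≈ 0.3171.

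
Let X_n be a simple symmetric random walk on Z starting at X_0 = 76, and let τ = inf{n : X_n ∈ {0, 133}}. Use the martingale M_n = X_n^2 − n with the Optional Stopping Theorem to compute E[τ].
E[τ] = 4332

M_n = X_n^2 − n is a martingale (since E[X_{n+1}^2 | F_n] = X_n^2 + 1). By OST (τ has finite mean in a bounded region), E[M_τ] = E[M_0] = X_0^2 − 0 = 76^2 = 5776. Also E[M_τ] = E[X_τ^2] − E[τ]. The walk exits at 0 or 133, with P(hit 133 first) = 76/133, so E[X_τ^2] = 133^2 · 76/133 + 0 = 10108. Thus E[τ] = E[X_τ^2] − E[M_τ] = 10108 − 5776 = 4332 = 76(133 − 76) = 4332.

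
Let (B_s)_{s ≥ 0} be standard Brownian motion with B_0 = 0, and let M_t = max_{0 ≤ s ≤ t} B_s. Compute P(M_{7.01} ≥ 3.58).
P(M_{7.01} ≥ 3.58) = 2·P(B_{7.01} ≥ 3.58) = 2(1 − Φ(3.58/√7.01)) ≈ 0.1763

By the reflection principle for Brownian motion, P(M_t ≥ a) = 2 · P(B_t ≥ a) for a ≥ 0. Since B_t ~ N(0, t), P(B_t ≥ 3.58) = 1 − Φ(3.58/√t) = 1 − Φ(3.58/√7.01) = 1 − Φ(1.3521). So
  P(M_{7.01} ≥ 3.58) = 2(1 − Φ(1.3521)) ≈ 0.1763.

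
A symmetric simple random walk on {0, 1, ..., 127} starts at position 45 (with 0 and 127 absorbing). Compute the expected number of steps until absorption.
E[τ | X_0 = 45] = 3690

Let v_k = E[τ | X_0 = k]. Boundary: v_0 = v_127 = 0. Recurrence: v_k = 1 + (v_{k-1} + v_{k+1})/2 for 1 ≤ k ≤ 126. The particular solution to v_k − (v_{k-1} + v_{k+1})/2 = 1 is v_k = −k^2. Adding homogeneous solution A + B k and matching boundaries gives v_k = k (127 − k). Substituting k = 45: v_45 = 45 · 82 = 3690.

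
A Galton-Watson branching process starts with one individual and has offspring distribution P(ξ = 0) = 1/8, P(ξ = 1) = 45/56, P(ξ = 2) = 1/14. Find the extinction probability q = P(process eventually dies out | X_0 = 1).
q = 1

Mean offspring μ = 0·1/8 + 1·45/56 + 2·1/14 = 53/56 ≤ 1. For μ ≤ 1 with offspring not concentrated at 1, the Galton-Watson process goes extinct almost surely, so q = 1.
(Algebraic check: The pgf is f(s) = 1/8 + 45/56·s + 1/14·s². The extinction probability q is the smallest fixed point of f in [0, 1]. Setting s = f(s):
  1/14·s² + (45/56 − 1)·s + 1/8 = 0
  1/14·s² − (1/8 + 1/14)·s + 1/8 = 0
which factors as (s − 1)·(1/14·s − 1/8) = 0, giving roots s = 1 and s = (1/8)/(1/14) = 7/4. Since 7/4 ≥ 1, the smallest root in [0, 1] is s = 1.)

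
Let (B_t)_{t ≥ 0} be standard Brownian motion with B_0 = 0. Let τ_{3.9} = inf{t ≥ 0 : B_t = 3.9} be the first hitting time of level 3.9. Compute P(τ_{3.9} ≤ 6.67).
P(τ_{3.9} ≤ 6.67) = 2(1 − Φ(3.9/√6.67)) = 2(1 − Φ(1.5101)) ≈ 0.1310

By the reflection principle for standard BM, P(τ_b ≤ t) = 2 · P(B_t ≥ b). Since B_t ~ N(0, t), P(B_t ≥ 3.9) = 1 − Φ(3.9/√t) = 1 − Φ(3.9/√6.67) = 1 − Φ(1.5101) ≈ 0.06551. Doubling: P(τ_{3.9} ≤ 6.67) ≈ 2 · 0.06551 = 0.13102 ≈ 0.1310.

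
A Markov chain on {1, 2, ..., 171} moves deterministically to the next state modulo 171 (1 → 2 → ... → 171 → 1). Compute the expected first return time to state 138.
E[T_138 | X_0 = 138] = 171

The chain cycles deterministically, so starting at state 138 it returns in exactly 171 steps. Equivalently, the stationary distribution is uniform π_j = 1/171 for every state j, so by Kac's formula E[T_138] = 1/π_138 = 171.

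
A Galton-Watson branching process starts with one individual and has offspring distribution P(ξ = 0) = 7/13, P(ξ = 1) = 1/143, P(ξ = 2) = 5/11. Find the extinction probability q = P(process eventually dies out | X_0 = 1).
q = 1

Mean offspring μ = 0·7/13 + 1·1/143 + 2·5/11 = 131/143 ≤ 1. For μ ≤ 1 with offspring not concentrated at 1, the Galton-Watson process goes extinct almost surely, so q = 1.
(Algebraic check: The pgf is f(s) = 7/13 + 1/143·s + 5/11·s². The extinction probability q is the smallest fixed point of f in [0, 1]. Setting s = f(s):
  5/11·s² + (1/143 − 1)·s + 7/13 = 0
  5/11·s² − (7/13 + 5/11)·s + 7/13 = 0
which factors as (s − 1)·(5/11·s − 7/13) = 0, giving roots s = 1 and s = (7/13)/(5/11) = 77/65. Since 77/65 ≥ 1, the smallest root in [0, 1] is s = 1.)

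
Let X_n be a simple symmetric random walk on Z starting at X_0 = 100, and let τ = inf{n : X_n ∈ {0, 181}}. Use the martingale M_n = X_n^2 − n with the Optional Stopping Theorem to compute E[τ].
E[τ] = 8100

M_n = X_n^2 − n is a martingale (since E[X_{n+1}^2 | F_n] = X_n^2 + 1). By OST (τ has finite mean in a bounded region), E[M_τ] = E[M_0] = X_0^2 − 0 = 100^2 = 10000. Also E[M_τ] = E[X_τ^2] − E[τ]. The walk exits at 0 or 181, with P(hit 181 first) = 100/181, so E[X_τ^2] = 181^2 · 100/181 + 0 = 18100. Thus E[τ] = E[X_τ^2] − E[M_τ] = 18100 − 10000 = 8100 = 100(181 − 100) = 8100.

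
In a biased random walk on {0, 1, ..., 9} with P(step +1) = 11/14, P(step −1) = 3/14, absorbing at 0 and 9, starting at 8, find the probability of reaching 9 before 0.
P(hit 9 before 0) = (1 − (3/11)^8) / (1 − (3/11)^9) = 294734440/294741001

Let u_k denote P(reach 9 before 0 | start at k). Boundary: u_0 = 0, u_9 = 1. Recurrence: u_k = 11/14·u_{k+1} + 3/14·u_{k-1} for 1 ≤ k ≤ 8. Try u_k = A + B·r^k with r = q/p = (3/14)/(11/14) = 3/11. Substitution satisfies the recurrence; boundary conditions give:
  u_k = (1 − r^k) / (1 − r^N) = (1 − (3/11)^8) / (1 − (3/11)^9) = 294734440/294741001.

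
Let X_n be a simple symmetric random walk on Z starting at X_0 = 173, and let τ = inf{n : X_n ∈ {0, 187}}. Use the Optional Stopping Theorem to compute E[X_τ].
E[X_τ] = 173

X_n is a martingale and τ is a bounded-mean stopping time (indeed τ is finite a.s. with bounded expectation since the walk is in a bounded region). By the OST, E[X_τ] = E[X_0] = 173. Equivalently: E[X_τ] = 187 · P(hit 187 first) + 0 · P(hit 0 first) = 187 · (173/187) = 173.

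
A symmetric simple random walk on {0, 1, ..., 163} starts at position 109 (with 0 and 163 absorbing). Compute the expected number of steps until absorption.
E[τ | X_0 = 109] = 5886

Let v_k = E[τ | X_0 = k]. Boundary: v_0 = v_163 = 0. Recurrence: v_k = 1 + (v_{k-1} + v_{k+1})/2 for 1 ≤ k ≤ 162. The particular solution to v_k − (v_{k-1} + v_{k+1})/2 = 1 is v_k = −k^2. Adding homogeneous solution A + B k and matching boundaries gives v_k = k (163 − k). Substituting k = 109: v_109 = 109 · 54 = 5886.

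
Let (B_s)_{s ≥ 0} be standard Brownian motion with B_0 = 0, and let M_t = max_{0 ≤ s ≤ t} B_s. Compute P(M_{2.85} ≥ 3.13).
P(M_{2.85} ≥ 3.13) = 2·P(B_{2.85} ≥ 3.13) = 2(1 − Φ(3.13/√2.85)) ≈ 0.0637

By the reflection principle for Brownian motion, P(M_t ≥ a) = 2 · P(B_t ≥ a) for a ≥ 0. Since B_t ~ N(0, t), P(B_t ≥ 3.13) = 1 − Φ(3.13/√t) = 1 − Φ(3.13/√2.85) = 1 − Φ(1.8541). So
  P(M_{2.85} ≥ 3.13) = 2(1 − Φ(1.8541)) ≈ 0.0637.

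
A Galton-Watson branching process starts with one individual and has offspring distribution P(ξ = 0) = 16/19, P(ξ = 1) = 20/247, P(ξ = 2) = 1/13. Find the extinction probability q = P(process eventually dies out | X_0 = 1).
q = 1

Mean offspring μ = 0·16/19 + 1·20/247 + 2·1/13 = 58/247 ≤ 1. For μ ≤ 1 with offspring not concentrated at 1, the Galton-Watson process goes extinct almost surely, so q = 1.
(Algebraic check: The pgf is f(s) = 16/19 + 20/247·s + 1/13·s². The extinction probability q is the smallest fixed point of f in [0, 1]. Setting s = f(s):
  1/13·s² + (20/247 − 1)·s + 16/19 = 0
  1/13·s² − (16/19 + 1/13)·s + 16/19 = 0
which factors as (s − 1)·(1/13·s − 16/19) = 0, giving roots s = 1 and s = (16/19)/(1/13) = 208/19. Since 208/19 ≥ 1, the smallest root in [0, 1] is s = 1.)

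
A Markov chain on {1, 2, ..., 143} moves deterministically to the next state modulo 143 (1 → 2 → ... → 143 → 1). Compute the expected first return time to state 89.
E[T_89 | X_0 = 89] = 143

The chain cycles deterministically, so starting at state 89 it returns in exactly 143 steps. Equivalently, the stationary distribution is uniform π_j = 1/143 for every state j, so by Kac's formula E[T_89] = 1/π_89 = 143.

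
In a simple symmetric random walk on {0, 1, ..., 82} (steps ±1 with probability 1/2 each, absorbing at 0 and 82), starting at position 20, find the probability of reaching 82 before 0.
P(hit 82 before 0) = 20/82 = 10/41

Let u_k = P(hit 82 before 0 | start at k). Then u_0 = 0, u_82 = 1, and u_k = u_{k-1}/2 + u_{k+1}/2 for 1 ≤ k ≤ 81. This harmonic recurrence is solved by u_k = k/82, giving u_20 = 20/82 = 10/41.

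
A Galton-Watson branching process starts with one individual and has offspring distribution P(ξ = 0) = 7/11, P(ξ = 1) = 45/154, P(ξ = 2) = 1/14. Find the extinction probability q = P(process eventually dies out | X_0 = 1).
q = 1

Mean offspring μ = 0·7/11 + 1·45/154 + 2·1/14 = 67/154 ≤ 1. For μ ≤ 1 with offspring not concentrated at 1, the Galton-Watson process goes extinct almost surely, so q = 1.
(Algebraic check: The pgf is f(s) = 7/11 + 45/154·s + 1/14·s². The extinction probability q is the smallest fixed point of f in [0, 1]. Setting s = f(s):
  1/14·s² + (45/154 − 1)·s + 7/11 = 0
  1/14·s² − (7/11 + 1/14)·s + 7/11 = 0
which factors as (s − 1)·(1/14·s − 7/11) = 0, giving roots s = 1 and s = (7/11)/(1/14) = 98/11. Since 98/11 ≥ 1, the smallest root in [0, 1] is s = 1.)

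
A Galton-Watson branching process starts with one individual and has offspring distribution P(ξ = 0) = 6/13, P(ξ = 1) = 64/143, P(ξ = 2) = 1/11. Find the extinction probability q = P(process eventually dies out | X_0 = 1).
q = 1

Mean offspring μ = 0·6/13 + 1·64/143 + 2·1/11 = 90/143 ≤ 1. For μ ≤ 1 with offspring not concentrated at 1, the Galton-Watson process goes extinct almost surely, so q = 1.
(Algebraic check: The pgf is f(s) = 6/13 + 64/143·s + 1/11·s². The extinction probability q is the smallest fixed point of f in [0, 1]. Setting s = f(s):
  1/11·s² + (64/143 − 1)·s + 6/13 = 0
  1/11·s² − (6/13 + 1/11)·s + 6/13 = 0
which factors as (s − 1)·(1/11·s − 6/13) = 0, giving roots s = 1 and s = (6/13)/(1/11) = 66/13. Since 66/13 ≥ 1, the smallest root in [0, 1] is s = 1.)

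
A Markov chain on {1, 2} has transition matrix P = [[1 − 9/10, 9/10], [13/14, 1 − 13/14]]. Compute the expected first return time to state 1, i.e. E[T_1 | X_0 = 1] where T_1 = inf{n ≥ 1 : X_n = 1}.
E[T_1 | X_0 = 1] = 1/π_1 = 128/65

For an irreducible recurrent Markov chain with stationary distribution π, E[T_i | X_0 = i] = 1/π_i (Kac's formula). Here π_1 = (13/14)/(9/10 + 13/14) = (13/14)/(64/35) = 65/128, so E[T_1 | X_0 = 1] = 1/π_1 = (9/10 + 13/14)/(13/14) = (64/35)/(13/14) = 128/65.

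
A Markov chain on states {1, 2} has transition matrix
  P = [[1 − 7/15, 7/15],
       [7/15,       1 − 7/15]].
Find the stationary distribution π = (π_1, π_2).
π_1 = 1/2, π_2 = 1/2

Solve πP = π with π_1 + π_2 = 1. From πP = π: π_1 · (1 − 7/15) + π_2 · 7/15 = π_1 ⇒ π_2 · 7/15 = π_1 · 7/15 ⇒ π_2/π_1 = (7/15)/(7/15) = 1. Together with π_1 + π_2 = 1:
  π_1 = (7/15)/(7/15 + 7/15) = (7/15)/(14/15) = 1/2,
  π_2 = (7/15)/(7/15 + 7/15) = (7/15)/(14/15) = 1/2.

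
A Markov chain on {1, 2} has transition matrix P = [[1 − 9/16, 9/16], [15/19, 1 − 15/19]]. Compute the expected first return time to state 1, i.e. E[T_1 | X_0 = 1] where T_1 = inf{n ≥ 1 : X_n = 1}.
E[T_1 | X_0 = 1] = 1/π_1 = 137/80

For an irreducible recurrent Markov chain with stationary distribution π, E[T_i | X_0 = i] = 1/π_i (Kac's formula). Here π_1 = (15/19)/(9/16 + 15/19) = (15/19)/(411/304) = 80/137, so E[T_1 | X_0 = 1] = 1/π_1 = (9/16 + 15/19)/(15/19) = (411/304)/(15/19) = 137/80.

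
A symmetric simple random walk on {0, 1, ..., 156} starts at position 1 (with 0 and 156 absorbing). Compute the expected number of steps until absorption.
E[τ | X_0 = 1] = 155

Let v_k = E[τ | X_0 = k]. Boundary: v_0 = v_156 = 0. Recurrence: v_k = 1 + (v_{k-1} + v_{k+1})/2 for 1 ≤ k ≤ 155. The particular solution to v_k − (v_{k-1} + v_{k+1})/2 = 1 is v_k = −k^2. Adding homogeneous solution A + B k and matching boundaries gives v_k = k (156 − k). Substituting k = 1: v_1 = 1 · 155 = 155.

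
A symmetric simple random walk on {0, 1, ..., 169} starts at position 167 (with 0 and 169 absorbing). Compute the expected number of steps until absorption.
E[τ | X_0 = 167] = 334

Let v_k = E[τ | X_0 = k]. Boundary: v_0 = v_169 = 0. Recurrence: v_k = 1 + (v_{k-1} + v_{k+1})/2 for 1 ≤ k ≤ 168. The particular solution to v_k − (v_{k-1} + v_{k+1})/2 = 1 is v_k = −k^2. Adding homogeneous solution A + B k and matching boundaries gives v_k = k (169 − k). Substituting k = 167: v_167 = 167 · 2 = 334.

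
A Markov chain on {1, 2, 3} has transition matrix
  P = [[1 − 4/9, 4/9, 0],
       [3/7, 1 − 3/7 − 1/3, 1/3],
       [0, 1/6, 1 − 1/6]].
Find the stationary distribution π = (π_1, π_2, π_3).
π = (9/37, 28/111, 56/111)

This is a birth-death chain on three states, which satisfies detailed balance: π_1 · P_{12} = π_2 · P_{21} and π_2 · P_{23} = π_3 · P_{32}.
From π_1 · 4/9 = π_2 · 3/7: π_2/π_1 = (4/9)/(3/7) = 28/27.
From π_2 · 1/3 = π_3 · 1/6: π_3/π_2 = (1/3)/(1/6) = 2.
Take π_1 proportional to 1; then unnormalized π = (1, 28/27, 56/27). Normalize by dividing by the sum 37/9:
  π = (9/37, 28/111, 56/111).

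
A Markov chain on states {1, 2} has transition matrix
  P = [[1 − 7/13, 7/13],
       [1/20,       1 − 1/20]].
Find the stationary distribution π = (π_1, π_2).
π_1 = 13/153, π_2 = 140/153

Solve πP = π with π_1 + π_2 = 1. From πP = π: π_1 · (1 − 7/13) + π_2 · 1/20 = π_1 ⇒ π_2 · 1/20 = π_1 · 7/13 ⇒ π_2/π_1 = (7/13)/(1/20) = 140/13. Together with π_1 + π_2 = 1:
  π_1 = (1/20)/(7/13 + 1/20) = (1/20)/(153/260) = 13/153,
  π_2 = (7/13)/(7/13 + 1/20) = (7/13)/(153/260) = 140/153.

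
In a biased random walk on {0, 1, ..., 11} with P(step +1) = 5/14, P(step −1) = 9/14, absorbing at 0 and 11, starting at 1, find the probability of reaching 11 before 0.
P(hit 11 before 0) = (1 − (9/5)^1) / (1 − (9/5)^11) = 9765625/7833057871

Let u_k denote P(reach 11 before 0 | start at k). Boundary: u_0 = 0, u_11 = 1. Recurrence: u_k = 5/14·u_{k+1} + 9/14·u_{k-1} for 1 ≤ k ≤ 10. Try u_k = A + B·r^k with r = q/p = (9/14)/(5/14) = 9/5. Substitution satisfies the recurrence; boundary conditions give:
  u_k = (1 − r^k) / (1 − r^N) = (1 − (9/5)^1) / (1 − (9/5)^11) = 9765625/7833057871.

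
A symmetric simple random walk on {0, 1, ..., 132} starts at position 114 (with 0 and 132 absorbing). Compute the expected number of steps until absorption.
E[τ | X_0 = 114] = 2052

Let v_k = E[τ | X_0 = k]. Boundary: v_0 = v_132 = 0. Recurrence: v_k = 1 + (v_{k-1} + v_{k+1})/2 for 1 ≤ k ≤ 131. The particular solution to v_k − (v_{k-1} + v_{k+1})/2 = 1 is v_k = −k^2. Adding homogeneous solution A + B k and matching boundaries gives v_k = k (132 − k). Substituting k = 114: v_114 = 114 · 18 = 2052.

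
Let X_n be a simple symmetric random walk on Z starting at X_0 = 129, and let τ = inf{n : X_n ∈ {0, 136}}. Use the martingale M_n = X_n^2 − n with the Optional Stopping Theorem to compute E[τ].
E[τ] = 903

M_n = X_n^2 − n is a martingale (since E[X_{n+1}^2 | F_n] = X_n^2 + 1). By OST (τ has finite mean in a bounded region), E[M_τ] = E[M_0] = X_0^2 − 0 = 129^2 = 16641. Also E[M_τ] = E[X_τ^2] − E[τ]. The walk exits at 0 or 136, with P(hit 136 first) = 129/136, so E[X_τ^2] = 136^2 · 129/136 + 0 = 17544. Thus E[τ] = E[X_τ^2] − E[M_τ] = 17544 − 16641 = 903 = 129(136 − 129) = 903.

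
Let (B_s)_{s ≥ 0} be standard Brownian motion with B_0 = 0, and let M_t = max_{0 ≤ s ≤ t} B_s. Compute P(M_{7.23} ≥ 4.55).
P(M_{7.23} ≥ 4.55) = 2·P(B_{7.23} ≥ 4.55) = 2(1 − Φ(4.55/√7.23)) ≈ 0.0906

By the reflection principle for Brownian motion, P(M_t ≥ a) = 2 · P(B_t ≥ a) for a ≥ 0. Since B_t ~ N(0, t), P(B_t ≥ 4.55) = 1 − Φ(4.55/√t) = 1 − Φ(4.55/√7.23) = 1 − Φ(1.6922). So
  P(M_{7.23} ≥ 4.55) = 2(1 − Φ(1.6922)) ≈ 0.0906.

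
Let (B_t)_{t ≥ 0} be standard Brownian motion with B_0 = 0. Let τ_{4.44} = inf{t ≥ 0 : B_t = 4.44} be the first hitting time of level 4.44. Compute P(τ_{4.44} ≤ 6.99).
P(τ_{4.44} ≤ 6.99) = 2(1 − Φ(4.44/√6.99)) = 2(1 − Φ(1.6794)) ≈ 0.0931

By the reflection principle for standard BM, P(τ_b ≤ t) = 2 · P(B_t ≥ b). Since B_t ~ N(0, t), P(B_t ≥ 4.44) = 1 − Φ(4.44/√t) = 1 − Φ(4.44/√6.99) = 1 − Φ(1.6794) ≈ 0.04654. Doubling: P(τ_{4.44} ≤ 6.99) ≈ 2 · 0.04654 = 0.09308 ≈ 0.0931.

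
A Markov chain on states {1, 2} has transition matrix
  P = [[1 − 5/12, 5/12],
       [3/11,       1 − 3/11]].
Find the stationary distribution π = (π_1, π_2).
π_1 = 36/91, π_2 = 55/91

Solve πP = π with π_1 + π_2 = 1. From πP = π: π_1 · (1 − 5/12) + π_2 · 3/11 = π_1 ⇒ π_2 · 3/11 = π_1 · 5/12 ⇒ π_2/π_1 = (5/12)/(3/11) = 55/36. Together with π_1 + π_2 = 1:
  π_1 = (3/11)/(5/12 + 3/11) = (3/11)/(91/132) = 36/91,
  π_2 = (5/12)/(5/12 + 3/11) = (5/12)/(91/132) = 55/91.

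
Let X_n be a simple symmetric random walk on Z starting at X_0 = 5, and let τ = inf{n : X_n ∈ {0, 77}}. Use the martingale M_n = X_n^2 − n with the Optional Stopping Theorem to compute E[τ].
E[τ] = 360

M_n = X_n^2 − n is a martingale (since E[X_{n+1}^2 | F_n] = X_n^2 + 1). By OST (τ has finite mean in a bounded region), E[M_τ] = E[M_0] = X_0^2 − 0 = 5^2 = 25. Also E[M_τ] = E[X_τ^2] − E[τ]. The walk exits at 0 or 77, with P(hit 77 first) = 5/77, so E[X_τ^2] = 77^2 · 5/77 + 0 = 385. Thus E[τ] = E[X_τ^2] − E[M_τ] = 385 − 25 = 360 = 5(77 − 5) = 360.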